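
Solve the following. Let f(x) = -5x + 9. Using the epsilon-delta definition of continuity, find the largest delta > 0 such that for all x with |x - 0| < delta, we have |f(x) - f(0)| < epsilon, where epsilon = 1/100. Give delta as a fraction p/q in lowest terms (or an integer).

We compute f(0) = -5*(0) + 9 = 9.
|f(x) - f(0)| = |-5x + 9 - (9)| = |-5(x - 0)| = 5|x - 0|.
We need 5|x - 0| < 1/100, i.e. |x - 0| < 1/100 / 5 = 1/500.
So any delta <= 1/500 works. Conversely, if delta > 1/500, then x = 0 + 1/500 satisfies |x - 0| = 1/500 < delta but |f(x) - f(0)| = 5 * 1/500 = 1/100, which is not < 1/100; so no larger delta works.
Hence the largest such delta is 1/500.

1/500


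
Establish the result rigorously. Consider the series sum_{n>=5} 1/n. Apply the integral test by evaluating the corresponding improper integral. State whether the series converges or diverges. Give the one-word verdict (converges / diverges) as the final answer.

Let f(x) = 1/x. Then f is positive, continuous, and decreasing on [5, infinity), so the integral test applies.
Compute the improper integral int_{5}^infinity f(x) dx:
  antiderivative F(x) = log(x).
  As x -> infinity, log(x) -> infinity.
  So int = infinity - log(5) = infinity. By the integral test, the series diverges.

diverges


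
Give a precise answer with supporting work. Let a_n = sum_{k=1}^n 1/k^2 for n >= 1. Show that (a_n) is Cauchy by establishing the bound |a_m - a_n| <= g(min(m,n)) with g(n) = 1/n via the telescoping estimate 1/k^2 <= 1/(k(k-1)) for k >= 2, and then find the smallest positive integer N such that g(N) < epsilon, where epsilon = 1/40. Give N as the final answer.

For m > n >= 1: |a_m - a_n| = sum_{k=n+1}^m 1/k^2.
Use 1/k^2 <= 1/(k(k-1)) = 1/(k-1) - 1/k for k >= 2:
sum_{k=n+1}^m 1/k^2 <= sum_{k=n+1}^m (1/(k-1) - 1/k) = 1/n - 1/m <= 1/n.
By symmetry the same bound holds with n,m swapped, so |a_m - a_n| <= 1/min(m,n) = g(min(m,n)). Since g(n) -> 0, (a_n) is Cauchy.
Now solve g(N) < 1/40: 1/N < 1/40 <=> N > 1/(1/40) = 40.
The smallest integer strictly greater than 40 is N = 41.
Check: g(41) = 1/41 < 1/40; g(40) = 1/40 >= 1/40. So N = 41.

41


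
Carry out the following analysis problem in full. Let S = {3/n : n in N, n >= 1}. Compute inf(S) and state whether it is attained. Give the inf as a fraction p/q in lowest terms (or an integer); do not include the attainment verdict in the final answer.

Analysis:
- Values: 3, 3/2, 1, 3/4, ... strictly decreasing.
- The maximum is 3 (n=1); sup = 3 (attained).
- The set is bounded below by 0; 3/n -> 0 so 0 is the greatest lower bound.
- 0 is not in the set, so inf = 0 is not attained.
Conclusion: inf(S) = 0, not attained in S.

0


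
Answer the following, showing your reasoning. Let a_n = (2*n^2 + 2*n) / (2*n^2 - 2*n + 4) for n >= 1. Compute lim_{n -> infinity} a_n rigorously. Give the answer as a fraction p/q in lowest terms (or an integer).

Divide numerator and denominator by n^2, the highest power:
numerator / n^2 = 2 + 2/n
denominator / n^2 = 2 - 2/n + 4/n^2
As n -> infinity, all terms of the form c/n^k (k >= 1) tend to 0.
So numerator / n^2 -> 2 and denominator / n^2 -> 2.
Therefore lim a_n = 1.

1


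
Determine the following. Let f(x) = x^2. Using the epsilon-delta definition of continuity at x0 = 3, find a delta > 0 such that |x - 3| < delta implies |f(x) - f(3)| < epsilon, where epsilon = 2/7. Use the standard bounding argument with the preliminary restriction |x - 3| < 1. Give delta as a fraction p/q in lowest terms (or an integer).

Factor: |x^2 - (3)^2| = |x - 3| * |x + 3|.
Impose |x - 3| < 1 first. Then |x + 3| = |(x - 3) + 2*(3)| <= |x - 3| + 2*|3| < 1 + 6 = 7.
So |x^2 - (3)^2| < delta * 7.
We need delta * 7 <= 2/7, i.e. delta <= 2/7/7 = 2/49.
Since 2/49 < 1, this is tighter than 1; take delta = 2/49.
So delta = 2/49 works.

2/49


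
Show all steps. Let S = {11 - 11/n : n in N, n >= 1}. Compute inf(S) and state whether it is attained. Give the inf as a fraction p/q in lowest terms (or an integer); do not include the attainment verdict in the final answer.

Analysis:
- Values: 0, 11/2, 22/3, 33/4, ... strictly increasing.
- Minimum is 0 (n=1); inf = 0 (attained).
- 11 - 11/n -> 11 from below; sup = 11, not attained.
Conclusion: inf(S) = 0, attained in S.

0


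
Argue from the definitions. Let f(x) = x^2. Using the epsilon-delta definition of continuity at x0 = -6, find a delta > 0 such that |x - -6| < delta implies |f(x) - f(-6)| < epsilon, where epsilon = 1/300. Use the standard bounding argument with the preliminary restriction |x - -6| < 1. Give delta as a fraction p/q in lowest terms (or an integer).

Factor: |x^2 - (-6)^2| = |x - -6| * |x + -6|.
Impose |x - -6| < 1 first. Then |x + -6| = |(x - -6) + 2*(-6)| <= |x - -6| + 2*|-6| < 1 + 12 = 13.
So |x^2 - (-6)^2| < delta * 13.
We need delta * 13 <= 1/300, i.e. delta <= 1/300/13 = 1/3900.
Since 1/3900 < 1, this is tighter than 1; take delta = 1/3900.
So delta = 1/3900 works.

1/3900


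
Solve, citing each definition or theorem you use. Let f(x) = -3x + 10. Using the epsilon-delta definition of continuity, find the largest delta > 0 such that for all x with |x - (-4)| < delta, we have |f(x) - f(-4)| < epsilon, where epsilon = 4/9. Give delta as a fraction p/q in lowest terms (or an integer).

We compute f(-4) = -3*(-4) + 10 = 22.
|f(x) - f(-4)| = |-3x + 10 - (22)| = |-3(x - (-4))| = 3|x - (-4)|.
We need 3|x - (-4)| < 4/9, i.e. |x - (-4)| < 4/9 / 3 = 4/27.
So any delta <= 4/27 works. Conversely, if delta > 4/27, then x = -4 + 4/27 satisfies |x - (-4)| = 4/27 < delta but |f(x) - f(-4)| = 3 * 4/27 = 4/9, which is not < 4/9; so no larger delta works.
Hence the largest such delta is 4/27.

4/27


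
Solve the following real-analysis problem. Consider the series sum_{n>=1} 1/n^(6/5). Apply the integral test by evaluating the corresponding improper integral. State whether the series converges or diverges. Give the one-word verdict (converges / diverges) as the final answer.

Let f(x) = x^(-6/5). Then f is positive, continuous, and decreasing on [1, infinity), so the integral test applies.
Compute the improper integral int_{1}^infinity f(x) dx:
  antiderivative F(x) = -5/x^(1/5).
  As x -> infinity, F(x) -> 0 (since p = 6/5 > 1).
  So int = F(infinity) - F(1) = 0 - (-5) = 5.
  Finite, so by the integral test, the series converges.

converges


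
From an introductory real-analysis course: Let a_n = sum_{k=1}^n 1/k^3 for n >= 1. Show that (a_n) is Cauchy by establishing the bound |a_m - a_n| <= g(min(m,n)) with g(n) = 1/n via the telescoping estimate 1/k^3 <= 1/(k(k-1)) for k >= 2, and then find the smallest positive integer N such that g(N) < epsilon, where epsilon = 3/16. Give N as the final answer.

For m > n >= 1: |a_m - a_n| = sum_{k=n+1}^m 1/k^3.
Use 1/k^3 <= 1/(k(k-1)) = 1/(k-1) - 1/k for k >= 2 (which holds since k^3 >= k^2 >= k(k-1) for k >= 2):
sum_{k=n+1}^m 1/k^3 <= sum_{k=n+1}^m (1/(k-1) - 1/k) = 1/n - 1/m <= 1/n.
By symmetry the same bound holds with n,m swapped, so |a_m - a_n| <= 1/min(m,n) = g(min(m,n)). Since g(n) -> 0, (a_n) is Cauchy.
Now solve g(N) < 3/16: 1/N < 3/16 <=> N > 1/(3/16) = 16/3.
The smallest integer strictly greater than 16/3 is N = 6.
Check: g(6) = 1/6 < 3/16; g(5) = 1/5 >= 3/16. So N = 6.

6


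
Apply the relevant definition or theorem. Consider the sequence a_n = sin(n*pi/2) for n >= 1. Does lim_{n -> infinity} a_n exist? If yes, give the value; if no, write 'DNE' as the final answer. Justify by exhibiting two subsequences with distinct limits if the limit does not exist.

Examine the behaviour of a_n along subsequences.
a_{4k+1} = sin(pi/2 + 2k*pi) = 1 -> 1. a_{4k+3} = sin(3pi/2 + 2k*pi) = -1 -> -1.
Since these two subsequential limits are 1 and -1, distinct, the full sequence cannot converge (a convergent sequence has all subsequences tending to the same limit). So lim a_n does not exist.

DNE


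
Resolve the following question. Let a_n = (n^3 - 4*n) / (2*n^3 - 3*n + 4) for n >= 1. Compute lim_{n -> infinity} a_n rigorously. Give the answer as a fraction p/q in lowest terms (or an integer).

Divide numerator and denominator by n^3, the highest power:
numerator / n^3 = 1 - 4/n^2
denominator / n^3 = 2 - 3/n^2 + 4/n^3
As n -> infinity, all terms of the form c/n^k (k >= 1) tend to 0.
So numerator / n^3 -> 1 and denominator / n^3 -> 2.
Therefore lim a_n = 1/2.

1/2


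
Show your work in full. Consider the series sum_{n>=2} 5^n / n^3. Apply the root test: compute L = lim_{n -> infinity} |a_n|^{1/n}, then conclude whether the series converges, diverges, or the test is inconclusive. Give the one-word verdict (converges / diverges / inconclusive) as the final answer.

Let a_n denote the general term. Form |a_n|^(1/n) and simplify:
|a_n|^(1/n) = 5/n^(3/n)
Take the limit as n -> infinity: L = 5.
Since L = 5 > 1, the root test implies divergence.

diverges


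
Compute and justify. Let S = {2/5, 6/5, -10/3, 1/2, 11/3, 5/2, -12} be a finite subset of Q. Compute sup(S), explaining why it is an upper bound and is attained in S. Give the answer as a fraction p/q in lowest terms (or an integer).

S is finite, so sup(S) = max(S).
Sorted decreasing:
11/3, 5/2, 6/5, 1/2, 2/5, -10/3, -12
The extremum is 11/3.
For every x in S, x <= 11/3. And 11/3 is in S, so it is attained.
Therefore sup(S) = 11/3.

11/3


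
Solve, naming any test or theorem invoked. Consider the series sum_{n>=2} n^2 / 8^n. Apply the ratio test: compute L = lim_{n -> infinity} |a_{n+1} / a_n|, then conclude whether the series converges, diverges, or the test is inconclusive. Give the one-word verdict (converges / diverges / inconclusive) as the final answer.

Let a_n denote the general term. Form the ratio a_{n+1}/a_n and simplify:
a_{n+1}/a_n = (n + 1)^2/(8*n^2)
Take the limit as n -> infinity: L = 1/8.
Since L = 1/8 < 1, the ratio test implies the series converges.

converges


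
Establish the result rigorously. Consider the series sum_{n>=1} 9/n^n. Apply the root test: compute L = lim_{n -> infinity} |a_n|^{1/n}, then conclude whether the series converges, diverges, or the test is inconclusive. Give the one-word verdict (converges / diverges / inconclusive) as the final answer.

Let a_n denote the general term. Form |a_n|^(1/n) and simplify:
|a_n|^(1/n) = 3^(2/n)/n
Take the limit as n -> infinity: L = 0.
Since L = 0 < 1, the root test implies convergence.

converges


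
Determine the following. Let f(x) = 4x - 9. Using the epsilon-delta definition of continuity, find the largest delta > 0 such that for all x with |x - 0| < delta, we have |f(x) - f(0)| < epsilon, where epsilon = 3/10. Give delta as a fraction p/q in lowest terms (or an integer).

We compute f(0) = 4*(0) - 9 = -9.
|f(x) - f(0)| = |4x - 9 - (-9)| = |4(x - 0)| = 4|x - 0|.
We need 4|x - 0| < 3/10, i.e. |x - 0| < 3/10 / 4 = 3/40.
So any delta <= 3/40 works. Conversely, if delta > 3/40, then x = 0 + 3/40 satisfies |x - 0| = 3/40 < delta but |f(x) - f(0)| = 4 * 3/40 = 3/10, which is not < 3/10; so no larger delta works.
Hence the largest such delta is 3/40.

3/40


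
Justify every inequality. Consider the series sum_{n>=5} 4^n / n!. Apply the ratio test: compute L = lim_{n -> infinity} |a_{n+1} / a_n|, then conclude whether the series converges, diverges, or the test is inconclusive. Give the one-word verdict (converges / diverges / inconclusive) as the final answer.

Let a_n denote the general term. Form the ratio a_{n+1}/a_n and simplify:
a_{n+1}/a_n = 4/(n + 1)
Take the limit as n -> infinity: L = 0.
Since L = 0 < 1, the ratio test implies the series converges.

converges


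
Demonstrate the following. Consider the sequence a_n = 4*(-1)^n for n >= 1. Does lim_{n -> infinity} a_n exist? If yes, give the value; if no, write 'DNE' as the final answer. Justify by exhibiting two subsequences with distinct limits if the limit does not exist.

Examine the behaviour of a_n along subsequences.
Even-n subsequence a_{2k} = 4 -> 4. Odd-n subsequence a_{2k+1} = -4 -> -4.
Since these two subsequential limits are 4 and -4, distinct, the full sequence cannot converge (a convergent sequence has all subsequences tending to the same limit). So lim a_n does not exist.

DNE


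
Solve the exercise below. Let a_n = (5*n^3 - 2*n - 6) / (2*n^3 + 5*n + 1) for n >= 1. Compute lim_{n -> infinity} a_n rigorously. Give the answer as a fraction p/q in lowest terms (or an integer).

Divide numerator and denominator by n^3, the highest power:
numerator / n^3 = 5 - 2/n^2 - 6/n^3
denominator / n^3 = 2 + 5/n^2 + n^(-3)
As n -> infinity, all terms of the form c/n^k (k >= 1) tend to 0.
So numerator / n^3 -> 5 and denominator / n^3 -> 2.
Therefore lim a_n = 5/2.

5/2


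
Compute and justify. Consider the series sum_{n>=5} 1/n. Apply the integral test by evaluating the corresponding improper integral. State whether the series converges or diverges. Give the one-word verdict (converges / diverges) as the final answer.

Let f(x) = 1/x. Then f is positive, continuous, and decreasing on [5, infinity), so the integral test applies.
Compute the improper integral int_{5}^infinity f(x) dx:
  antiderivative F(x) = log(x).
  As x -> infinity, log(x) -> infinity.
  So int = infinity - log(5) = infinity. By the integral test, the series diverges.

diverges


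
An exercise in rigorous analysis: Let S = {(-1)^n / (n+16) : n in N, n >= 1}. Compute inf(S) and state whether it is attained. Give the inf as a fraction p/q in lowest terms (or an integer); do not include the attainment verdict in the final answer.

Analysis:
- Values: -1/17, 1/18, -1/19, 1/20, -1/21, ...
- Positive terms (even n): 1/(2+16), 1/(4+16), ... decreasing -> max = 1/18 (n=2).
- Negative terms (odd n): -1/(1+16), -1/(3+16), ... increasing -> min = -1/17 (n=1).
- So sup = 1/18 (attained at n=2); inf = -1/17 (attained at n=1).
Conclusion: inf(S) = -1/17, attained in S.

-1/17


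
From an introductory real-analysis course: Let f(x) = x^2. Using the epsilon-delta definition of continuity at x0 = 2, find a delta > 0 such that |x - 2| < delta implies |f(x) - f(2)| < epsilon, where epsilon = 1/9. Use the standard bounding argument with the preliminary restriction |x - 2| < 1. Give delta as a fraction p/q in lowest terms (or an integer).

Factor: |x^2 - (2)^2| = |x - 2| * |x + 2|.
Impose |x - 2| < 1 first. Then |x + 2| = |(x - 2) + 2*(2)| <= |x - 2| + 2*|2| < 1 + 4 = 5.
So |x^2 - (2)^2| < delta * 5.
We need delta * 5 <= 1/9, i.e. delta <= 1/9/5 = 1/45.
Since 1/45 < 1, this is tighter than 1; take delta = 1/45.
So delta = 1/45 works.

1/45


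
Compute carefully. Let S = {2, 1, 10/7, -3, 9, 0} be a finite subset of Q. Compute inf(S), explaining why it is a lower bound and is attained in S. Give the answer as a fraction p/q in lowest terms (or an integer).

S is finite, so inf(S) = min(S).
Sorted increasing:
-3, 0, 1, 10/7, 2, 9
The extremum is -3.
For every x in S, x >= -3. And -3 is in S, so it is attained.
Therefore inf(S) = -3.

-3


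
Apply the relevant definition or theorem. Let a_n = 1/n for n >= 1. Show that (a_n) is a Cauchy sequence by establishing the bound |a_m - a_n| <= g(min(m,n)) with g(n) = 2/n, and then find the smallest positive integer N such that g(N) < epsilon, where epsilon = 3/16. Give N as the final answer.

For any m, n >= 1, by the triangle inequality:
|a_m - a_n| = |1/m - 1/n| <= 1/m + 1/n <= 2/min(m,n).
So g(n) = 2/n bounds the Cauchy difference. Since g(n) -> 0, (a_n) is Cauchy.
Now solve g(N) < 3/16: 2/N < 3/16 <=> N > 2 / (3/16) = 32/3.
The smallest integer strictly greater than 32/3 is N = 11.
Check: g(11) = 2/11 = 2/11 < 3/16; g(10) = 1/5 >= 3/16. So N = 11.

11


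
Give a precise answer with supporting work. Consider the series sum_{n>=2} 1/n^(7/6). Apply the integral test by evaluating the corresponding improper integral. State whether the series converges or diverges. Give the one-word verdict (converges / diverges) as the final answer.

Let f(x) = x^(-7/6). Then f is positive, continuous, and decreasing on [2, infinity), so the integral test applies.
Compute the improper integral int_{2}^infinity f(x) dx:
  antiderivative F(x) = -6/x^(1/6).
  As x -> infinity, F(x) -> 0 (since p = 7/6 > 1).
  So int = F(infinity) - F(2) = 0 - (-3*2^(5/6)) = 3*2^(5/6).
  Finite, so by the integral test, the series converges.

converges


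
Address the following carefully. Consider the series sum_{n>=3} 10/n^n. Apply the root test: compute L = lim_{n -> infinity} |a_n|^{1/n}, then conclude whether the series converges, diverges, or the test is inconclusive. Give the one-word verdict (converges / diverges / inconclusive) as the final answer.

Let a_n denote the general term. Form |a_n|^(1/n) and simplify:
|a_n|^(1/n) = 10^(1/n)/n
Take the limit as n -> infinity: L = 0.
Since L = 0 < 1, the root test implies convergence.

converges


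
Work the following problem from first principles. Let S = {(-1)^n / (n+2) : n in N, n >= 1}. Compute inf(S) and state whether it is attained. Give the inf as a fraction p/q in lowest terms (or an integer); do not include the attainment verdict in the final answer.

Analysis:
- Values: -1/3, 1/4, -1/5, 1/6, -1/7, ...
- Positive terms (even n): 1/(2+2), 1/(4+2), ... decreasing -> max = 1/4 (n=2).
- Negative terms (odd n): -1/(1+2), -1/(3+2), ... increasing -> min = -1/3 (n=1).
- So sup = 1/4 (attained at n=2); inf = -1/3 (attained at n=1).
Conclusion: inf(S) = -1/3, attained in S.

-1/3


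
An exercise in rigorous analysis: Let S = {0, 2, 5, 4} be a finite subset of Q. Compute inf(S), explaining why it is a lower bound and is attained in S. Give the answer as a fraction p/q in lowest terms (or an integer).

S is finite, so inf(S) = min(S).
Sorted increasing:
0, 2, 4, 5
The extremum is 0.
For every x in S, x >= 0. And 0 is in S, so it is attained.
Therefore inf(S) = 0.

0


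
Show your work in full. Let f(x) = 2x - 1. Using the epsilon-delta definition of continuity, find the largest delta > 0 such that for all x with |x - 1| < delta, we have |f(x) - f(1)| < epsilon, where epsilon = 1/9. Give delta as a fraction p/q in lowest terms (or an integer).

We compute f(1) = 2*(1) - 1 = 1.
|f(x) - f(1)| = |2x - 1 - (1)| = |2(x - 1)| = 2|x - 1|.
We need 2|x - 1| < 1/9, i.e. |x - 1| < 1/9 / 2 = 1/18.
So any delta <= 1/18 works. Conversely, if delta > 1/18, then x = 1 + 1/18 satisfies |x - 1| = 1/18 < delta but |f(x) - f(1)| = 2 * 1/18 = 1/9, which is not < 1/9; so no larger delta works.
Hence the largest such delta is 1/18.

1/18


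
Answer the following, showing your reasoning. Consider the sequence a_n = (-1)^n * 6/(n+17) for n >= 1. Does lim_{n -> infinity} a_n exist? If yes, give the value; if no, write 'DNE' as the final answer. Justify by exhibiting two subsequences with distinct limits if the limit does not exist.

Examine the behaviour of a_n along subsequences.
Even-n subsequence a_{2k} = 6/(2k+17) -> 0. Odd-n subsequence a_{2k+1} = -6/(2k+18) -> 0. Both tend to 0, which suggests the limit is 0; verify directly.
|a_n - 0| = 6/(n+17) < 6/n for every n >= 1.
Given epsilon > 0, choose a positive integer N > 6/epsilon. Then for all n >= N, |a_n| < 6/n <= 6/N < epsilon.
So by the definition of the limit, lim a_n exists and equals 0.

0


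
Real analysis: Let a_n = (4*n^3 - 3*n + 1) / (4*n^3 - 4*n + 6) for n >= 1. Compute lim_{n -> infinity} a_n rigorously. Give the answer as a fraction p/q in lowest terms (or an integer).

Divide numerator and denominator by n^3, the highest power:
numerator / n^3 = 4 - 3/n^2 + n^(-3)
denominator / n^3 = 4 - 4/n^2 + 6/n^3
As n -> infinity, all terms of the form c/n^k (k >= 1) tend to 0.
So numerator / n^3 -> 4 and denominator / n^3 -> 4.
Therefore lim a_n = 1.

1


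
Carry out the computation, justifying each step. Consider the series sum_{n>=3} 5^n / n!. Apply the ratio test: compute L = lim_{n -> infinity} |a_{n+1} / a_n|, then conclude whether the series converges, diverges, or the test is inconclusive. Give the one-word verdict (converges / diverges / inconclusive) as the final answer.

Let a_n denote the general term. Form the ratio a_{n+1}/a_n and simplify:
a_{n+1}/a_n = 5/(n + 1)
Take the limit as n -> infinity: L = 0.
Since L = 0 < 1, the ratio test implies the series converges.

converges


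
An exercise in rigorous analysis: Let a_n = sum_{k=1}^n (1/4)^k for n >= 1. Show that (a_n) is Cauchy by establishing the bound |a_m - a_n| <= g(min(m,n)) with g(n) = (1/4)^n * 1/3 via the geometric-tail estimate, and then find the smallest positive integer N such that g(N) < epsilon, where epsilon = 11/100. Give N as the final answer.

For m > n >= 1: |a_m - a_n| = sum_{k=n+1}^m (1/4)^k < sum_{k=n+1}^infinity (1/4)^k = (1/4)^(n+1) / (1 - 1/4) = (1/4)^n * (1/4) * (4/3) = (1/4)^n * 1/3.
So g(n) = (1/4)^n / 3. Since g(n) -> 0, (a_n) is Cauchy.
Now solve g(N) < 11/100: (1/4)^N / 3 < 11/100 <=> 4^N > 1 / (3 * 11/100) = 100/33.
Check powers of 4: 4^0 = 1 <= 100/33, 4^1 = 4 > 100/33.
So the smallest such N is 1. Check: g(1) = 1/(3 * 4) = 1/12 < 11/100.

1


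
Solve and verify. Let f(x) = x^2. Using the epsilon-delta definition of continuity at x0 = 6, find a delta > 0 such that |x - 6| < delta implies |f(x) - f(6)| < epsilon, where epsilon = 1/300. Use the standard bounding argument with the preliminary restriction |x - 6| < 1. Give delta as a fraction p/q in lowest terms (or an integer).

Factor: |x^2 - (6)^2| = |x - 6| * |x + 6|.
Impose |x - 6| < 1 first. Then |x + 6| = |(x - 6) + 2*(6)| <= |x - 6| + 2*|6| < 1 + 12 = 13.
So |x^2 - (6)^2| < delta * 13.
We need delta * 13 <= 1/300, i.e. delta <= 1/300/13 = 1/3900.
Since 1/3900 < 1, this is tighter than 1; take delta = 1/3900.
So delta = 1/3900 works.

1/3900


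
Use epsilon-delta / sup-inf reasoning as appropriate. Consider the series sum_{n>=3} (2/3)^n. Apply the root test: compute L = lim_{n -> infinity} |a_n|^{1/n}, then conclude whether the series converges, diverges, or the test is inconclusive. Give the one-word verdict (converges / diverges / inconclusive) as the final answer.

Let a_n denote the general term. Form |a_n|^(1/n) and simplify:
|a_n|^(1/n) = 2/3
Take the limit as n -> infinity: L = 2/3.
Since L = 2/3 < 1, the root test implies convergence.

converges


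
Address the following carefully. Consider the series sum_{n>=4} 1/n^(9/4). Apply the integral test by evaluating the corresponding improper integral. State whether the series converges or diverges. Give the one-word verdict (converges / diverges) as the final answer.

Let f(x) = x^(-9/4). Then f is positive, continuous, and decreasing on [4, infinity), so the integral test applies.
Compute the improper integral int_{4}^infinity f(x) dx:
  antiderivative F(x) = -4/(5*x^(5/4)).
  As x -> infinity, F(x) -> 0 (since p = 9/4 > 1).
  So int = F(infinity) - F(4) = 0 - (-sqrt(2)/10) = sqrt(2)/10.
  Finite, so by the integral test, the series converges.

converges


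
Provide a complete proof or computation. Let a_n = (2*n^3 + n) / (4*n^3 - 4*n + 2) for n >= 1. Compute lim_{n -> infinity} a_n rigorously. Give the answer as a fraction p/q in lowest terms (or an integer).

Divide numerator and denominator by n^3, the highest power:
numerator / n^3 = 2 + n^(-2)
denominator / n^3 = 4 - 4/n^2 + 2/n^3
As n -> infinity, all terms of the form c/n^k (k >= 1) tend to 0.
So numerator / n^3 -> 2 and denominator / n^3 -> 4.
Therefore lim a_n = 1/2.

1/2


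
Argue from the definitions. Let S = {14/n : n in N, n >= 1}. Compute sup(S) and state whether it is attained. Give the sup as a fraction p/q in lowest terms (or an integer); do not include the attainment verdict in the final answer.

Analysis:
- Values: 14, 7, 14/3, 7/2, ... strictly decreasing.
- The maximum is 14 (n=1); sup = 14 (attained).
- The set is bounded below by 0; 14/n -> 0 so 0 is the greatest lower bound.
- 0 is not in the set, so inf = 0 is not attained.
Conclusion: sup(S) = 14, attained in S.

14


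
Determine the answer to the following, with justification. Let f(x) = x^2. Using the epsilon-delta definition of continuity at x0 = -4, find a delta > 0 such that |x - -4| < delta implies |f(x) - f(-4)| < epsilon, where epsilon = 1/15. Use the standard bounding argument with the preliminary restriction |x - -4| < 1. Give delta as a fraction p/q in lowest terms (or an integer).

Factor: |x^2 - (-4)^2| = |x - -4| * |x + -4|.
Impose |x - -4| < 1 first. Then |x + -4| = |(x - -4) + 2*(-4)| <= |x - -4| + 2*|-4| < 1 + 8 = 9.
So |x^2 - (-4)^2| < delta * 9.
We need delta * 9 <= 1/15, i.e. delta <= 1/15/9 = 1/135.
Since 1/135 < 1, this is tighter than 1; take delta = 1/135.
So delta = 1/135 works.

1/135


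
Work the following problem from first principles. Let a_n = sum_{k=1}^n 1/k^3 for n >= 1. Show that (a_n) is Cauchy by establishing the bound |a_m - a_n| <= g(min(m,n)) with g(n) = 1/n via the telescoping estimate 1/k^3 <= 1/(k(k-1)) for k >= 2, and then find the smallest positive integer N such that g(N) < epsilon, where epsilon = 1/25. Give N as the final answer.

For m > n >= 1: |a_m - a_n| = sum_{k=n+1}^m 1/k^3.
Use 1/k^3 <= 1/(k(k-1)) = 1/(k-1) - 1/k for k >= 2 (which holds since k^3 >= k^2 >= k(k-1) for k >= 2):
sum_{k=n+1}^m 1/k^3 <= sum_{k=n+1}^m (1/(k-1) - 1/k) = 1/n - 1/m <= 1/n.
By symmetry the same bound holds with n,m swapped, so |a_m - a_n| <= 1/min(m,n) = g(min(m,n)). Since g(n) -> 0, (a_n) is Cauchy.
Now solve g(N) < 1/25: 1/N < 1/25 <=> N > 1/(1/25) = 25.
The smallest integer strictly greater than 25 is N = 26.
Check: g(26) = 1/26 < 1/25; g(25) = 1/25 >= 1/25. So N = 26.

26


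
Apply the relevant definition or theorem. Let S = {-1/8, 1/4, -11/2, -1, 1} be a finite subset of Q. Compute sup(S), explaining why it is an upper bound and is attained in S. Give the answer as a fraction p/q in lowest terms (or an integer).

S is finite, so sup(S) = max(S).
Sorted decreasing:
1, 1/4, -1/8, -1, -11/2
The extremum is 1.
For every x in S, x <= 1. And 1 is in S, so it is attained.
Therefore sup(S) = 1.

1


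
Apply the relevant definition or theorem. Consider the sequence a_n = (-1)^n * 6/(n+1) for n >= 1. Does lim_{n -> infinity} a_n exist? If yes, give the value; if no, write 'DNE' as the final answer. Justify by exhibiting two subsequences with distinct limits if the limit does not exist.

Examine the behaviour of a_n along subsequences.
Even-n subsequence a_{2k} = 6/(2k+1) -> 0. Odd-n subsequence a_{2k+1} = -6/(2k+2) -> 0. Both tend to 0, which suggests the limit is 0; verify directly.
|a_n - 0| = 6/(n+1) < 6/n for every n >= 1.
Given epsilon > 0, choose a positive integer N > 6/epsilon. Then for all n >= N, |a_n| < 6/n <= 6/N < epsilon.
So by the definition of the limit, lim a_n exists and equals 0.

0


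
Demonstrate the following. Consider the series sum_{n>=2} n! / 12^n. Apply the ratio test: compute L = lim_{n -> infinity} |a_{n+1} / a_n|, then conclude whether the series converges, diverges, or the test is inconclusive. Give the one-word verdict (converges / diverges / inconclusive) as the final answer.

Let a_n denote the general term. Form the ratio a_{n+1}/a_n and simplify:
a_{n+1}/a_n = n/12 + 1/12
Take the limit as n -> infinity: L = infinity.
Since L = infinity > 1 (or L = infinity), the ratio test implies the series diverges.

diverges


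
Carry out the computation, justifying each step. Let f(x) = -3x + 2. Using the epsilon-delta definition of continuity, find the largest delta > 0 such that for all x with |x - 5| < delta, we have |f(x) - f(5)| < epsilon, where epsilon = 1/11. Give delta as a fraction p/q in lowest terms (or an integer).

We compute f(5) = -3*(5) + 2 = -13.
|f(x) - f(5)| = |-3x + 2 - (-13)| = |-3(x - 5)| = 3|x - 5|.
We need 3|x - 5| < 1/11, i.e. |x - 5| < 1/11 / 3 = 1/33.
So any delta <= 1/33 works. Conversely, if delta > 1/33, then x = 5 + 1/33 satisfies |x - 5| = 1/33 < delta but |f(x) - f(5)| = 3 * 1/33 = 1/11, which is not < 1/11; so no larger delta works.
Hence the largest such delta is 1/33.

1/33


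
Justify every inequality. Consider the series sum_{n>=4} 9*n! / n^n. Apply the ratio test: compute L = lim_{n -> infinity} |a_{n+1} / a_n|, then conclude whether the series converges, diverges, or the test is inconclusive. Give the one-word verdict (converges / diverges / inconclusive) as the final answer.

Let a_n denote the general term. Form the ratio a_{n+1}/a_n and simplify:
a_{n+1}/a_n = (n/(n + 1))^n
Take the limit as n -> infinity: L = exp(-1).
Since L = exp(-1) < 1, the ratio test implies the series converges.

converges


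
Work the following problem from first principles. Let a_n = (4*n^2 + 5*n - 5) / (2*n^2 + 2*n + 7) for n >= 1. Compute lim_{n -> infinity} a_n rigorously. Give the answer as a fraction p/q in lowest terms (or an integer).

Divide numerator and denominator by n^2, the highest power:
numerator / n^2 = 4 + 5/n - 5/n^2
denominator / n^2 = 2 + 2/n + 7/n^2
As n -> infinity, all terms of the form c/n^k (k >= 1) tend to 0.
So numerator / n^2 -> 4 and denominator / n^2 -> 2.
Therefore lim a_n = 2.

2


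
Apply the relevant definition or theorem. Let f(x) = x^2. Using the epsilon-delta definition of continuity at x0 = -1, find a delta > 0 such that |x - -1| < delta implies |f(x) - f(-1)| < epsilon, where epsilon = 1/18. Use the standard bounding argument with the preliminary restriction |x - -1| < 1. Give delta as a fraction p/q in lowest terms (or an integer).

Factor: |x^2 - (-1)^2| = |x - -1| * |x + -1|.
Impose |x - -1| < 1 first. Then |x + -1| = |(x - -1) + 2*(-1)| <= |x - -1| + 2*|-1| < 1 + 2 = 3.
So |x^2 - (-1)^2| < delta * 3.
We need delta * 3 <= 1/18, i.e. delta <= 1/18/3 = 1/54.
Since 1/54 < 1, this is tighter than 1; take delta = 1/54.
So delta = 1/54 works.

1/54


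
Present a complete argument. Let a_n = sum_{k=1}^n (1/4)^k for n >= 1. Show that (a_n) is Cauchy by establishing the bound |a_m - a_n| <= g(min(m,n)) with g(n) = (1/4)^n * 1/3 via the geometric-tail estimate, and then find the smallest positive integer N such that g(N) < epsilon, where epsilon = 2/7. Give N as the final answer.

For m > n >= 1: |a_m - a_n| = sum_{k=n+1}^m (1/4)^k < sum_{k=n+1}^infinity (1/4)^k = (1/4)^(n+1) / (1 - 1/4) = (1/4)^n * (1/4) * (4/3) = (1/4)^n * 1/3.
So g(n) = (1/4)^n / 3. Since g(n) -> 0, (a_n) is Cauchy.
Now solve g(N) < 2/7: (1/4)^N / 3 < 2/7 <=> 4^N > 1 / (3 * 2/7) = 7/6.
Check powers of 4: 4^0 = 1 <= 7/6, 4^1 = 4 > 7/6.
So the smallest such N is 1. Check: g(1) = 1/(3 * 4) = 1/12 < 2/7.

1


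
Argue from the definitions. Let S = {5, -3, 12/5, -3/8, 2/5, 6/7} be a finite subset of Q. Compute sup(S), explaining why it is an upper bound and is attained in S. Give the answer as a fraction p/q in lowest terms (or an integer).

S is finite, so sup(S) = max(S).
Sorted decreasing:
5, 12/5, 6/7, 2/5, -3/8, -3
The extremum is 5.
For every x in S, x <= 5. And 5 is in S, so it is attained.
Therefore sup(S) = 5.

5


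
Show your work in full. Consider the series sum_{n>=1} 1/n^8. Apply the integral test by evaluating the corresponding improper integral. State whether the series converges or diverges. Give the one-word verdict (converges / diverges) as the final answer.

Let f(x) = x^(-8). Then f is positive, continuous, and decreasing on [1, infinity), so the integral test applies.
Compute the improper integral int_{1}^infinity f(x) dx:
  antiderivative F(x) = -1/(7*x^7).
  As x -> infinity, F(x) -> 0 (since p = 8 > 1).
  So int = F(infinity) - F(1) = 0 - (-1/7) = 1/7.
  Finite, so by the integral test, the series converges.

converges


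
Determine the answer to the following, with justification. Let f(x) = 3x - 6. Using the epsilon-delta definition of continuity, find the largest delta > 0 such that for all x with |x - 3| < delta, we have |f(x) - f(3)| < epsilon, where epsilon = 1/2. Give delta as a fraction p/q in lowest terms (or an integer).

We compute f(3) = 3*(3) - 6 = 3.
|f(x) - f(3)| = |3x - 6 - (3)| = |3(x - 3)| = 3|x - 3|.
We need 3|x - 3| < 1/2, i.e. |x - 3| < 1/2 / 3 = 1/6.
So any delta <= 1/6 works. Conversely, if delta > 1/6, then x = 3 + 1/6 satisfies |x - 3| = 1/6 < delta but |f(x) - f(3)| = 3 * 1/6 = 1/2, which is not < 1/2; so no larger delta works.
Hence the largest such delta is 1/6.

1/6


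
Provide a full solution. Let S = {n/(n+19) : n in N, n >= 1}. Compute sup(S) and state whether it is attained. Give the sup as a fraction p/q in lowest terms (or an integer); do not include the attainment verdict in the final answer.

Analysis:
- Values: 1/20, 2/21, 3/22, 4/23, ... strictly increasing.
- Minimum is 1/20 (n=1); inf = 1/20 (attained).
- n/(n+19) = 1 - 19/(n+19) -> 1 from below as n -> infinity, and never equals 1.
- So sup = 1 (not attained).
Conclusion: sup(S) = 1, not attained in S.

1


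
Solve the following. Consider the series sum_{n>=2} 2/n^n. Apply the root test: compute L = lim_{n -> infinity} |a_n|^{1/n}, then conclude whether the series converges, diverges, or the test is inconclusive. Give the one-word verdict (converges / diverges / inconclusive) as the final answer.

Let a_n denote the general term. Form |a_n|^(1/n) and simplify:
|a_n|^(1/n) = 2^(1/n)/n
Take the limit as n -> infinity: L = 0.
Since L = 0 < 1, the root test implies convergence.

converges


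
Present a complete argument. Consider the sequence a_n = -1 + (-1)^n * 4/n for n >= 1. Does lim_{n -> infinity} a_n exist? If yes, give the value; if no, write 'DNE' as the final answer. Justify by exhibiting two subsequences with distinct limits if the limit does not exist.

Examine the behaviour of a_n along subsequences.
Even-n subsequence a_{2k} = -1 + 4/(2k) -> -1. Odd-n subsequence a_{2k+1} = -1 - 4/(2k+1) -> -1. Both tend to -1, which suggests the limit is -1; verify directly.
|a_n - (-1)| = |(-1)^n * 4/n| = 4/n for every n >= 1.
Given epsilon > 0, choose a positive integer N > 4/epsilon. Then for all n >= N, |a_n - (-1)| = 4/n <= 4/N < epsilon.
So by the definition of the limit, lim a_n exists and equals -1.

-1


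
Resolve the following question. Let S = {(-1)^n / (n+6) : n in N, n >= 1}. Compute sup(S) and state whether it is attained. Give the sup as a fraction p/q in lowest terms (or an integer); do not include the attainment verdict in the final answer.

Analysis:
- Values: -1/7, 1/8, -1/9, 1/10, -1/11, ...
- Positive terms (even n): 1/(2+6), 1/(4+6), ... decreasing -> max = 1/8 (n=2).
- Negative terms (odd n): -1/(1+6), -1/(3+6), ... increasing -> min = -1/7 (n=1).
- So sup = 1/8 (attained at n=2); inf = -1/7 (attained at n=1).
Conclusion: sup(S) = 1/8, attained in S.

1/8


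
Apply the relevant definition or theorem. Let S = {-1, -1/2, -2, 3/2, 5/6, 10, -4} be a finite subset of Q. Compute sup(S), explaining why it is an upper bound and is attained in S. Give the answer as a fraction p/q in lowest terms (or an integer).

S is finite, so sup(S) = max(S).
Sorted decreasing:
10, 3/2, 5/6, -1/2, -1, -2, -4
The extremum is 10.
For every x in S, x <= 10. And 10 is in S, so it is attained.
Therefore sup(S) = 10.

10


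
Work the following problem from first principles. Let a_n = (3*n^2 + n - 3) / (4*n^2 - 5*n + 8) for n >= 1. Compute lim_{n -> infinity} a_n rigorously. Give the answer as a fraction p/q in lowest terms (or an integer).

Divide numerator and denominator by n^2, the highest power:
numerator / n^2 = 3 + 1/n - 3/n^2
denominator / n^2 = 4 - 5/n + 8/n^2
As n -> infinity, all terms of the form c/n^k (k >= 1) tend to 0.
So numerator / n^2 -> 3 and denominator / n^2 -> 4.
Therefore lim a_n = 3/4.

3/4


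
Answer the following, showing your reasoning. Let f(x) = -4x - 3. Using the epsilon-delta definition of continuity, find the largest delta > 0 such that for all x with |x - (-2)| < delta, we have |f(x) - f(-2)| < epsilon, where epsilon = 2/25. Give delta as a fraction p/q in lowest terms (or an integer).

We compute f(-2) = -4*(-2) - 3 = 5.
|f(x) - f(-2)| = |-4x - 3 - (5)| = |-4(x - (-2))| = 4|x - (-2)|.
We need 4|x - (-2)| < 2/25, i.e. |x - (-2)| < 2/25 / 4 = 1/50.
So any delta <= 1/50 works. Conversely, if delta > 1/50, then x = -2 + 1/50 satisfies |x - (-2)| = 1/50 < delta but |f(x) - f(-2)| = 4 * 1/50 = 2/25, which is not < 2/25; so no larger delta works.
Hence the largest such delta is 1/50.

1/50


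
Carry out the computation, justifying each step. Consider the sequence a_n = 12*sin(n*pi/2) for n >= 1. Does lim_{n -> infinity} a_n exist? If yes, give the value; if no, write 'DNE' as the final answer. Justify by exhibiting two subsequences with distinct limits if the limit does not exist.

Examine the behaviour of a_n along subsequences.
a_{4k+1} = 12*sin(pi/2 + 2k*pi) = 12 -> 12. a_{4k+3} = 12*sin(3pi/2 + 2k*pi) = -12 -> -12.
Since these two subsequential limits are 12 and -12, distinct, the full sequence cannot converge (a convergent sequence has all subsequences tending to the same limit). So lim a_n does not exist.

DNE


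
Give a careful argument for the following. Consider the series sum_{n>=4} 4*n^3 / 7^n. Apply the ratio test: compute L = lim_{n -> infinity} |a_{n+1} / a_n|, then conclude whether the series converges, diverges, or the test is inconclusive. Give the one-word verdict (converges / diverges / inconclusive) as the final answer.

Let a_n denote the general term. Form the ratio a_{n+1}/a_n and simplify:
a_{n+1}/a_n = (n + 1)^3/(7*n^3)
Take the limit as n -> infinity: L = 1/7.
Since L = 1/7 < 1, the ratio test implies the series converges.

converges


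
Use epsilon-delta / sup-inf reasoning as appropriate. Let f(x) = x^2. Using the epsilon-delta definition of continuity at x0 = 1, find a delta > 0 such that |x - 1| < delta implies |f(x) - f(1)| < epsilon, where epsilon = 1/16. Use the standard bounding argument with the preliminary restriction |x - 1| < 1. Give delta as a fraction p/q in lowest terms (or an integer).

Factor: |x^2 - (1)^2| = |x - 1| * |x + 1|.
Impose |x - 1| < 1 first. Then |x + 1| = |(x - 1) + 2*(1)| <= |x - 1| + 2*|1| < 1 + 2 = 3.
So |x^2 - (1)^2| < delta * 3.
We need delta * 3 <= 1/16, i.e. delta <= 1/16/3 = 1/48.
Since 1/48 < 1, this is tighter than 1; take delta = 1/48.
So delta = 1/48 works.

1/48


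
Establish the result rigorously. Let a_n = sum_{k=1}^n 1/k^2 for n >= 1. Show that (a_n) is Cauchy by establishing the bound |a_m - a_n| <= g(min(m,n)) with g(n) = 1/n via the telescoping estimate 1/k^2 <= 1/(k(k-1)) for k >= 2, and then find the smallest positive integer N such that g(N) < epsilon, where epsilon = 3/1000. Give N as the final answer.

For m > n >= 1: |a_m - a_n| = sum_{k=n+1}^m 1/k^2.
Use 1/k^2 <= 1/(k(k-1)) = 1/(k-1) - 1/k for k >= 2:
sum_{k=n+1}^m 1/k^2 <= sum_{k=n+1}^m (1/(k-1) - 1/k) = 1/n - 1/m <= 1/n.
By symmetry the same bound holds with n,m swapped, so |a_m - a_n| <= 1/min(m,n) = g(min(m,n)). Since g(n) -> 0, (a_n) is Cauchy.
Now solve g(N) < 3/1000: 1/N < 3/1000 <=> N > 1/(3/1000) = 1000/3.
The smallest integer strictly greater than 1000/3 is N = 334.
Check: g(334) = 1/334 < 3/1000; g(333) = 1/333 >= 3/1000. So N = 334.

334


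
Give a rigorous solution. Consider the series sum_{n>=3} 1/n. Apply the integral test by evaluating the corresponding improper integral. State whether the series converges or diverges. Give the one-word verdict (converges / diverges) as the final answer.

Let f(x) = 1/x. Then f is positive, continuous, and decreasing on [3, infinity), so the integral test applies.
Compute the improper integral int_{3}^infinity f(x) dx:
  antiderivative F(x) = log(x).
  As x -> infinity, log(x) -> infinity.
  So int = infinity - log(3) = infinity. By the integral test, the series diverges.

diverges


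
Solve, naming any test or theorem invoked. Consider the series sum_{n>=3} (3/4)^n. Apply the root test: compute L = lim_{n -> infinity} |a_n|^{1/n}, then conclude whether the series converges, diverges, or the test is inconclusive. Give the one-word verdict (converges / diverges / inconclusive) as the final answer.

Let a_n denote the general term. Form |a_n|^(1/n) and simplify:
|a_n|^(1/n) = 3/4
Take the limit as n -> infinity: L = 3/4.
Since L = 3/4 < 1, the root test implies convergence.

converges


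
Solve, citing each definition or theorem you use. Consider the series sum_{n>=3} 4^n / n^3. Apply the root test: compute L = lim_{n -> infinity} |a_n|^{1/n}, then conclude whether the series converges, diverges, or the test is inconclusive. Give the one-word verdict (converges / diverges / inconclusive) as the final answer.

Let a_n denote the general term. Form |a_n|^(1/n) and simplify:
|a_n|^(1/n) = 4/n^(3/n)
Take the limit as n -> infinity: L = 4.
Since L = 4 > 1, the root test implies divergence.

diverges
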